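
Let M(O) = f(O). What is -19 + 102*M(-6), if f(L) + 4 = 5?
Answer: 83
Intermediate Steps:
f(L) = 1 (f(L) = -4 + 5 = 1)
M(O) = 1
-19 + 102*M(-6) = -19 + 102*1 = -19 + 102 = 83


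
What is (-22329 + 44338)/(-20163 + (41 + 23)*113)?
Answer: -22009/12931 ≈ -1.7020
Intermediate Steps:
(-22329 + 44338)/(-20163 + (41 + 23)*113) = 22009/(-20163 + 64*113) = 22009/(-20163 + 7232) = 22009/(-12931) = 22009*(-1/12931) = -22009/12931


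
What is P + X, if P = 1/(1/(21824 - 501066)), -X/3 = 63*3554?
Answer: -1150948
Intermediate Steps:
X = -671706 (X = -189*3554 = -3*223902 = -671706)
P = -479242 (P = 1/(1/(-479242)) = 1/(-1/479242) = -479242)
P + X = -479242 - 671706 = -1150948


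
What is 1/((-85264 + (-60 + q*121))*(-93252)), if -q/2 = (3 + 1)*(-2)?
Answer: 1/7776097776 ≈ 1.2860e-10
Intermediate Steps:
q = 16 (q = -2*(3 + 1)*(-2) = -8*(-2) = -2*(-8) = 16)
1/((-85264 + (-60 + q*121))*(-93252)) = 1/((-85264 + (-60 + 16*121))*(-93252)) = -1/93252/(-85264 + (-60 + 1936)) = -1/93252/(-85264 + 1876) = -1/93252/(-83388) = -1/83388*(-1/93252) = 1/7776097776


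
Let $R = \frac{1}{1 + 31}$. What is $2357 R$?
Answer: $\frac{2357}{32} \approx 73.656$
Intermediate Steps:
$R = \frac{1}{32} \approx 0.03125$
$2357 R = 2357 \cdot \frac{1}{32} = \frac{2357}{32}$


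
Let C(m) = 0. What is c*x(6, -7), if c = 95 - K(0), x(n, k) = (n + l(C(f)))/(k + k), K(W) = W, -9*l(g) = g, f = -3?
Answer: -285/7 ≈ -40.714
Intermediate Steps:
l(g) = -g/9
x(n, k) = n/(2*k) (x(n, k) = (n - 1/9*0)/(k + k) = (n + 0)/((2*k)) = n*(1/(2*k)) = n/(2*k))
c = 95 (c = 95 - 1*0 = 95 + 0 = 95)
c*x(6, -7) = 95*((1/2)*6/(-7)) = 95*((1/2)*6*(-1/7)) = 95*(-3/7) = -285/7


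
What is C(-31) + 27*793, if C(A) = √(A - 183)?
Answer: 21411 + I*√214 ≈ 21411.0 + 14.629*I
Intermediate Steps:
C(A) = √(-183 + A)
C(-31) + 27*793 = √(-183 - 31) + 27*793 = √(-214) + 21411 = I*√214 + 21411 = 21411 + I*√214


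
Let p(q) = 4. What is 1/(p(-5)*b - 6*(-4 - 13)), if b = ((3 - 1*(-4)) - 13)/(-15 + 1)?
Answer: 7/726 ≈ 0.0096419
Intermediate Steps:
b = 3/7 (b = ((3 + 4) - 13)/(-14) = (7 - 13)*(-1/14) = -6*(-1/14) = 3/7 ≈ 0.42857)
1/(p(-5)*b - 6*(-4 - 13)) = 1/(4*(3/7) - 6*(-4 - 13)) = 1/(12/7 - 6*(-17)) = 1/(12/7 + 102) = 1/(726/7) = 7/726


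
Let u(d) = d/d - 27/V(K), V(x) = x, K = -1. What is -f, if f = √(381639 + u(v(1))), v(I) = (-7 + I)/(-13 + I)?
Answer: -√381667 ≈ -617.79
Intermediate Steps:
v(I) = (-7 + I)/(-13 + I)
u(d) = 28 (u(d) = d/d - 27/(-1) = 1 - 27*(-1) = 1 + 27 = 28)
f = √381667 (f = √(381639 + 28) = √381667 ≈ 617.79)
-f = -√381667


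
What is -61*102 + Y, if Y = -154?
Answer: -6376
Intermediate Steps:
-61*102 + Y = -61*102 - 154 = -6222 - 154 = -6376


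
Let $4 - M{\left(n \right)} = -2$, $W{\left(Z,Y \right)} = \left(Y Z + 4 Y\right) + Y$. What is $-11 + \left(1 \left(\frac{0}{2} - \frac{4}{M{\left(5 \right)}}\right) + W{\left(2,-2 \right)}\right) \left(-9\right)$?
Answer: $121$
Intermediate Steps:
$W{\left(Z,Y \right)} = 5 Y + Y Z$ ($W{\left(Z,Y \right)} = \left(4 Y + Y Z\right) + Y = 5 Y + Y Z$)
$M{\left(n \right)} = 6$ ($M{\left(n \right)} = 4 - -2 = 4 + 2 = 6$)
$-11 + \left(1 \left(\frac{0}{2} - \frac{4}{M{\left(5 \right)}}\right) + W{\left(2,-2 \right)}\right) \left(-9\right) = -11 + \left(1 \left(\frac{0}{2} - \frac{4}{6}\right) - 2 \left(5 + 2\right)\right) \left(-9\right) = -11 + \left(1 \left(0 \cdot \frac{1}{2} - \frac{2}{3}\right) - 14\right) \left(-9\right) = -11 + \left(1 \left(0 - \frac{2}{3}\right) - 14\right) \left(-9\right) = -11 + \left(1 \left(- \frac{2}{3}\right) - 14\right) \left(-9\right) = -11 + \left(- \frac{2}{3} - 14\right) \left(-9\right) = -11 - -132 = -11 + 132 = 121$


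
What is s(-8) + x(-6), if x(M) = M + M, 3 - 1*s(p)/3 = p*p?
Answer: -195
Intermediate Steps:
s(p) = 9 - 3*p**2 (s(p) = 9 - 3*p*p = 9 - 3*p**2)
x(M) = 2*M
s(-8) + x(-6) = (9 - 3*(-8)**2) + 2*(-6) = (9 - 3*64) - 12 = (9 - 192) - 12 = -183 - 12 = -195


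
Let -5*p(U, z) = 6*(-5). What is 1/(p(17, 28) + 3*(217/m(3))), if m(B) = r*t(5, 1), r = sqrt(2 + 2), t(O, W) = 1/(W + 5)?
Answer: 1/1959 ≈ 0.00051046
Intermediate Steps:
p(U, z) = 6 (p(U, z) = -6*(-5)/5 = -1/5*(-30) = 6)
t(O, W) = 1/(5 + W)
r = 2 (r = sqrt(4) = 2)
m(B) = 1/3 (m(B) = 2/(5 + 1) = 2/6 = 2*(1/6) = 1/3)
1/(p(17, 28) + 3*(217/m(3))) = 1/(6 + 3*(217/(1/3))) = 1/(6 + 3*(217*3)) = 1/(6 + 3*651) = 1/(6 + 1953) = 1/1959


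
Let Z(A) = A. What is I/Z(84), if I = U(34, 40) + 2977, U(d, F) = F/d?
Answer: 50629/1428 ≈ 35.454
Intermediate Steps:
I = 50629/17 (I = 40/34 + 2977 = 40*(1/34) + 2977 = 20/17 + 2977 = 50629/17 ≈ 2978.2)
I/Z(84) = (50629/17)/84 = (50629/17)*(1/84) = 50629/1428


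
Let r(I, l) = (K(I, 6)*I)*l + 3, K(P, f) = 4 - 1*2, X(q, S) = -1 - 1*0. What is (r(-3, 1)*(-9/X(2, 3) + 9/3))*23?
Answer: -828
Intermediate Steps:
X(q, S) = -1 (X(q, S) = -1 + 0 = -1)
K(P, f) = 2 (K(P, f) = 4 - 2 = 2)
r(I, l) = 3 + 2*I*l (r(I, l) = (2*I)*l + 3 = 2*I*l + 3 = 3 + 2*I*l)
(r(-3, 1)*(-9/X(2, 3) + 9/3))*23 = ((3 + 2*(-3)*1)*(-9/(-1) + 9/3))*23 = ((3 - 6)*(-9*(-1) + 9*(1/3)))*23 = -3*(9 + 3)*23 = -3*12*23 = -36*23 = -828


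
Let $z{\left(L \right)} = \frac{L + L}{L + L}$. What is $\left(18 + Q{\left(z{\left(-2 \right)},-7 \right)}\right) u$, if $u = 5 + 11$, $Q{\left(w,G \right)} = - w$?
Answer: $272$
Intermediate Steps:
$z{\left(L \right)} = 1$ ($z{\left(L \right)} = \frac{2 L}{2 L} = 2 L \frac{1}{2 L} = 1$)
$u = 16$
$\left(18 + Q{\left(z{\left(-2 \right)},-7 \right)}\right) u = \left(18 - 1\right) 16 = 17 \cdot 16 = 272$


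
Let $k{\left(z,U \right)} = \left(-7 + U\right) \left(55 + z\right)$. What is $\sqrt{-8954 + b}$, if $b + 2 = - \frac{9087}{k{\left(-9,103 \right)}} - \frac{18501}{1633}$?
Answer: $\frac{i \sqrt{1530788235635}}{13064} \approx 94.707 i$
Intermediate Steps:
$b = - \frac{1608147}{104512}$ ($b = -2 - \left(\frac{18501}{1633} + \frac{9087}{-385 - -63 + 55 \cdot 103 + 103 \left(-9\right)}\right) = -2 - \left(\frac{18501}{1633} + \frac{9087}{-385 + 63 + 5665 - 927}\right) = -2 - \left(\frac{18501}{1633} + \frac{9087}{4416}\right) = -2 - \frac{1399123}{104512} = - \frac{1608147}{104512} \approx -15.387$)
$\sqrt{-8954 + b} = \sqrt{-8954 - \frac{1608147}{104512}} = \sqrt{- \frac{937408595}{104512}} = \frac{i \sqrt{1530788235635}}{13064}$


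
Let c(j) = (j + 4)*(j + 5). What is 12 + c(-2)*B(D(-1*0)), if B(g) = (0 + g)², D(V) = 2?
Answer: 36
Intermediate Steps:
B(g) = g²
c(j) = (4 + j)*(5 + j)
12 + c(-2)*B(D(-1*0)) = 12 + (20 + (-2)² + 9*(-2))*2² = 12 + (20 + 4 - 18)*4 = 12 + 6*4 = 12 + 24 = 36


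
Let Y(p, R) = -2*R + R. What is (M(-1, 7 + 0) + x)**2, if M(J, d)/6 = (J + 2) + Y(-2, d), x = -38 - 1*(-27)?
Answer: 2209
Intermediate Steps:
Y(p, R) = -R
x = -11 (x = -38 + 27 = -11)
M(J, d) = 12 - 6*d + 6*J (M(J, d) = 6*((J + 2) - d) = 6*((2 + J) - d) = 6*(2 + J - d) = 12 - 6*d + 6*J)
(M(-1, 7 + 0) + x)**2 = ((12 - 6*(7 + 0) + 6*(-1)) - 11)**2 = ((12 - 6*7 - 6) - 11)**2 = ((12 - 42 - 6) - 11)**2 = (-36 - 11)**2 = (-47)**2 = 2209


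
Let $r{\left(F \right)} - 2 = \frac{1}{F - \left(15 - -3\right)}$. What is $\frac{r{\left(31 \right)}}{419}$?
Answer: $\frac{27}{5447} \approx 0.0049569$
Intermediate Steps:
$r{\left(F \right)} = 2 + \frac{1}{-18 + F}$ ($r{\left(F \right)} = 2 + \frac{1}{F - \left(15 - -3\right)} = 2 + \frac{1}{F - \left(15 + 3\right)} = 2 + \frac{1}{F - 18} = 2 + \frac{1}{-18 + F}$)
$\frac{r{\left(31 \right)}}{419} = \frac{\frac{1}{-18 + 31} \left(-35 + 2 \cdot 31\right)}{419} = \frac{-35 + 62}{13} \cdot \frac{1}{419} = \frac{1}{13} \cdot 27 \cdot \frac{1}{419} = \frac{27}{13} \cdot \frac{1}{419} = \frac{27}{5447}$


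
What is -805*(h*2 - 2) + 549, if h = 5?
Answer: -5891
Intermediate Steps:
-805*(h*2 - 2) + 549 = -805*(5*2 - 2) + 549 = -805*(10 - 2) + 549 = -805*8 + 549 = -6440 + 549 = -5891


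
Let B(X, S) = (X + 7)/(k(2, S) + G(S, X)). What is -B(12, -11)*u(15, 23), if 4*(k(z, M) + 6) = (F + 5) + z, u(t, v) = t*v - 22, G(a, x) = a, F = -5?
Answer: 12274/33 ≈ 371.94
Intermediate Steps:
u(t, v) = -22 + t*v
k(z, M) = -6 + z/4 (k(z, M) = -6 + ((-5 + 5) + z)/4 = -6 + (0 + z)/4 = -6 + z/4)
B(X, S) = (7 + X)/(-11/2 + S) (B(X, S) = (X + 7)/((-6 + (¼)*2) + S) = (7 + X)/((-6 + ½) + S) = (7 + X)/(-11/2 + S))
-B(12, -11)*u(15, 23) = -2*(7 + 12)/(-11 + 2*(-11))*(-22 + 15*23) = -2*19/(-11 - 22)*(-22 + 345) = -2*19/(-33)*323 = -2*(-1/33)*19*323 = -(-38)*323/33 = -1*(-12274/33) = 12274/33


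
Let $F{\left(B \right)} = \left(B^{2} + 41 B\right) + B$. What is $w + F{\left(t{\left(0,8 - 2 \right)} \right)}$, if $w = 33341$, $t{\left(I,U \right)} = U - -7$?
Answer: $34056$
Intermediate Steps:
$t{\left(I,U \right)} = 7 + U$ ($t{\left(I,U \right)} = U + 7 = 7 + U$)
$F{\left(B \right)} = B^{2} + 42 B$
$w + F{\left(t{\left(0,8 - 2 \right)} \right)} = 33341 + \left(7 + \left(8 - 2\right)\right) \left(42 + \left(7 + \left(8 - 2\right)\right)\right) = 33341 + \left(7 + 6\right) \left(42 + \left(7 + 6\right)\right) = 33341 + 13 \left(42 + 13\right) = 33341 + 13 \cdot 55 = 33341 + 715 = 34056$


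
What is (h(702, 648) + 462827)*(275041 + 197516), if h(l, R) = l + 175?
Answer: 219126571128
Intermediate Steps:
h(l, R) = 175 + l
(h(702, 648) + 462827)*(275041 + 197516) = ((175 + 702) + 462827)*(275041 + 197516) = (877 + 462827)*472557 = 463704*472557 = 219126571128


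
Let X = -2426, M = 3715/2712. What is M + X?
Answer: -6575597/2712 ≈ -2424.6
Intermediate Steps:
M = 3715/2712 (M = 3715*(1/2712) = 3715/2712 ≈ 1.3698)
M + X = 3715/2712 - 2426 = -6575597/2712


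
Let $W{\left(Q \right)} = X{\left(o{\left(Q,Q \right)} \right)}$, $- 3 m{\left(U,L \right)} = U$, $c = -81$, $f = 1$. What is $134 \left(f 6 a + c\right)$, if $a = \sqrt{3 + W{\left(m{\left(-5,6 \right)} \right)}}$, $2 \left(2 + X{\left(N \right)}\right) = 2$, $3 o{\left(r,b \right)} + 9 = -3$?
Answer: $-10854 + 804 \sqrt{2} \approx -9717.0$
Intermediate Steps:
$m{\left(U,L \right)} = - \frac{U}{3}$
$o{\left(r,b \right)} = -4$ ($o{\left(r,b \right)} = -3 + \frac{1}{3} \left(-3\right) = -3 - 1 = -4$)
$X{\left(N \right)} = -1$ ($X{\left(N \right)} = -2 + \frac{1}{2} \cdot 2 = -2 + 1 = -1$)
$W{\left(Q \right)} = -1$
$a = \sqrt{2}$ ($a = \sqrt{3 - 1} = \sqrt{2} \approx 1.4142$)
$134 \left(f 6 a + c\right) = 134 \left(1 \cdot 6 \sqrt{2} - 81\right) = 134 \left(6 \sqrt{2} - 81\right) = 134 \left(-81 + 6 \sqrt{2}\right) = -10854 + 804 \sqrt{2}$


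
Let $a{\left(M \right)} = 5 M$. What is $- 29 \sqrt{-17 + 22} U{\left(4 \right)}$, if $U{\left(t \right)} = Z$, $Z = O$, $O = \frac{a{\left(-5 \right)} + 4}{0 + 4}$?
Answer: $\frac{609 \sqrt{5}}{4} \approx 340.44$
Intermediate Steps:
$O = - \frac{21}{4}$ ($O = \frac{5 \left(-5\right) + 4}{0 + 4} = \frac{-25 + 4}{4} = \left(-21\right) \frac{1}{4} = - \frac{21}{4} \approx -5.25$)
$Z = - \frac{21}{4} \approx -5.25$
$U{\left(t \right)} = - \frac{21}{4}$
$- 29 \sqrt{-17 + 22} U{\left(4 \right)} = - 29 \sqrt{-17 + 22} \left(- \frac{21}{4}\right) = - 29 \sqrt{5} \left(- \frac{21}{4}\right) = \frac{609 \sqrt{5}}{4}$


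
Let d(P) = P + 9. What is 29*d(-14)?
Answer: -145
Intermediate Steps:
d(P) = 9 + P
29*d(-14) = 29*(9 - 14) = 29*(-5) = -145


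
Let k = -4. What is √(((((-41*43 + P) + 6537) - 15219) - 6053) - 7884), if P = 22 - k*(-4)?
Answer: 2*I*√6094 ≈ 156.13*I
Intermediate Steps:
P = 6 (P = 22 - (-4)*(-4) = 22 - 1*16 = 22 - 16 = 6)
√(((((-41*43 + P) + 6537) - 15219) - 6053) - 7884) = √(((((-41*43 + 6) + 6537) - 15219) - 6053) - 7884) = √(((((-1763 + 6) + 6537) - 15219) - 6053) - 7884) = √((((-1757 + 6537) - 15219) - 6053) - 7884) = √(((4780 - 15219) - 6053) - 7884) = √((-10439 - 6053) - 7884) = √(-16492 - 7884) = √(-24376) = 2*I*√6094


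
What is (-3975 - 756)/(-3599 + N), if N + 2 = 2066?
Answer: 4731/1535 ≈ 3.0821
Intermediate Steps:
N = 2064 (N = -2 + 2066 = 2064)
(-3975 - 756)/(-3599 + N) = (-3975 - 756)/(-3599 + 2064) = -4731/(-1535) = -4731*(-1/1535) = 4731/1535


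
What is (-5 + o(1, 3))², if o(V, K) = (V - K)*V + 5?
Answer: 4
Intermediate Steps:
o(V, K) = 5 + V*(V - K) (o(V, K) = V*(V - K) + 5 = 5 + V*(V - K))
(-5 + o(1, 3))² = (-5 + (5 + 1² - 1*3*1))² = (-5 + (5 + 1 - 3))² = (-5 + 3)² = (-2)² = 4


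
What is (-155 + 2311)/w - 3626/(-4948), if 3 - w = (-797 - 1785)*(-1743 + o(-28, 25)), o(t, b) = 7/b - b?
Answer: 4219209887/5761201326 ≈ 0.73235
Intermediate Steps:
o(t, b) = -b + 7/b
w = -114106251/25 (w = 3 - (-797 - 1785)*(-1743 + (-1*25 + 7/25)) = 3 - (-2582)*(-1743 + (-25 + 7*(1/25))) = 3 - (-2582)*(-1743 + (-25 + 7/25)) = 3 - (-2582)*(-1743 - 618/25) = 3 - (-2582)*(-44193)/25 = 3 - 1*114106326/25 = 3 - 114106326/25 = -114106251/25 ≈ -4.5642e+6)
(-155 + 2311)/w - 3626/(-4948) = (-155 + 2311)/(-114106251/25) - 3626/(-4948) = 2156*(-25/114106251) - 3626*(-1/4948) = -1100/2328699 + 1813/2474 = 4219209887/5761201326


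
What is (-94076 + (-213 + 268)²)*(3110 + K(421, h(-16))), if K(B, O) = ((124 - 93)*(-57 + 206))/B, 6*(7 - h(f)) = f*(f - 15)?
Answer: -119634549379/421 ≈ -2.8417e+8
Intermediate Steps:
h(f) = 7 - f*(-15 + f)/6 (h(f) = 7 - f*(f - 15)/6 = 7 - f*(-15 + f)/6)
K(B, O) = 4619/B (K(B, O) = (31*149)/B = 4619/B)
(-94076 + (-213 + 268)²)*(3110 + K(421, h(-16))) = (-94076 + (-213 + 268)²)*(3110 + 4619/421) = (-94076 + 55²)*(3110 + 4619*(1/421)) = (-94076 + 3025)*(3110 + 4619/421) = -91051*1313929/421 = -119634549379/421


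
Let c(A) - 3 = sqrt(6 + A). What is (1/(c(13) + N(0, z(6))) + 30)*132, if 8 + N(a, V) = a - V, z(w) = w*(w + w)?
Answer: 3898906/985 - 22*sqrt(19)/985 ≈ 3958.2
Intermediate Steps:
z(w) = 2*w**2 (z(w) = w*(2*w) = 2*w**2)
N(a, V) = -8 + a - V (N(a, V) = -8 + (a - V) = -8 + a - V)
c(A) = 3 + sqrt(6 + A)
(1/(c(13) + N(0, z(6))) + 30)*132 = (1/((3 + sqrt(6 + 13)) + (-8 + 0 - 2*6**2)) + 30)*132 = (1/((3 + sqrt(19)) + (-8 + 0 - 2*36)) + 30)*132 = (1/((3 + sqrt(19)) + (-8 + 0 - 1*72)) + 30)*132 = (1/((3 + sqrt(19)) + (-8 + 0 - 72)) + 30)*132 = (1/((3 + sqrt(19)) - 80) + 30)*132 = (1/(-77 + sqrt(19)) + 30)*132 = (30 + 1/(-77 + sqrt(19)))*132 = 3960 + 132/(-77 + sqrt(19))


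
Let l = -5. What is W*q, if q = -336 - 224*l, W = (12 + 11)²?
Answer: 414736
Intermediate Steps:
W = 529 (W = 23² = 529)
q = 784 (q = -336 - 224*(-5) = -336 - 1*(-1120) = -336 + 1120 = 784)
W*q = 529*784 = 414736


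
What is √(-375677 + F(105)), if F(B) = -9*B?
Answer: I*√376622 ≈ 613.7*I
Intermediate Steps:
√(-375677 + F(105)) = √(-375677 - 9*105) = √(-375677 - 945) = √(-376622) = I*√376622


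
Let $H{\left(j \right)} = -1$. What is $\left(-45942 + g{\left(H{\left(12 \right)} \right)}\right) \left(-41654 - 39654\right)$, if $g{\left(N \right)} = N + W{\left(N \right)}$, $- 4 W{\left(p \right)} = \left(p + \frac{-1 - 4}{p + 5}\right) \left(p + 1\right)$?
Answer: $3735533444$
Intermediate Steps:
$W{\left(p \right)} = - \frac{\left(1 + p\right) \left(p - \frac{5}{5 + p}\right)}{4}$ ($W{\left(p \right)} = - \frac{\left(p + \frac{-1 - 4}{p + 5}\right) \left(p + 1\right)}{4} = - \frac{\left(p - \frac{5}{5 + p}\right) \left(1 + p\right)}{4} = - \frac{\left(1 + p\right) \left(p - \frac{5}{5 + p}\right)}{4}$)
$g{\left(N \right)} = N + \frac{5 - N^{3} - 6 N^{2}}{4 \left(5 + N\right)}$
$\left(-45942 + g{\left(H{\left(12 \right)} \right)}\right) \left(-41654 - 39654\right) = \left(-45942 + \frac{5 - \left(-1\right)^{3} - 2 \left(-1\right)^{2} + 20 \left(-1\right)}{4 \left(5 - 1\right)}\right) \left(-41654 - 39654\right) = \left(-45942 + \frac{5 - -1 - 2 - 20}{4 \cdot 4}\right) \left(-81308\right) = \left(-45942 + \frac{1}{4} \cdot \frac{1}{4} \left(5 + 1 - 2 - 20\right)\right) \left(-81308\right) = \left(-45942 + \frac{1}{4} \cdot \frac{1}{4} \left(-16\right)\right) \left(-81308\right) = \left(-45942 - 1\right) \left(-81308\right) = \left(-45943\right) \left(-81308\right) = 3735533444$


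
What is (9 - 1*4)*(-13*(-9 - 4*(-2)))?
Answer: 65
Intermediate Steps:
(9 - 1*4)*(-13*(-9 - 4*(-2))) = (9 - 4)*(-13*(-9 + 8)) = 5*(-13*(-1)) = 5*13 = 65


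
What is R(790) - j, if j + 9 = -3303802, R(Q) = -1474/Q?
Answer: 1305004608/395 ≈ 3.3038e+6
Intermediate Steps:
j = -3303811 (j = -9 - 3303802 = -3303811)
R(790) - j = -1474/790 - 1*(-3303811) = -1474*1/790 + 3303811 = -737/395 + 3303811 = 1305004608/395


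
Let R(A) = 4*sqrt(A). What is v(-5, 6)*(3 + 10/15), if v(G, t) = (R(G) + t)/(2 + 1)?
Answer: 22/3 + 44*I*sqrt(5)/9 ≈ 7.3333 + 10.932*I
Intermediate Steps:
v(G, t) = t/3 + 4*sqrt(G)/3 (v(G, t) = (4*sqrt(G) + t)/(2 + 1) = (t + 4*sqrt(G))/3 = (t + 4*sqrt(G))*(1/3) = t/3 + 4*sqrt(G)/3)
v(-5, 6)*(3 + 10/15) = ((1/3)*6 + 4*sqrt(-5)/3)*(3 + 10/15) = (2 + 4*(I*sqrt(5))/3)*(3 + 10*(1/15)) = (2 + 4*I*sqrt(5)/3)*(3 + 2/3) = (2 + 4*I*sqrt(5)/3)*(11/3) = 22/3 + 44*I*sqrt(5)/9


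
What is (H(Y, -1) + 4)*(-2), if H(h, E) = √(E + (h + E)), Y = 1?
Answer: -8 - 2*I ≈ -8.0 - 2.0*I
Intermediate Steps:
H(h, E) = √(h + 2*E) (H(h, E) = √(E + (E + h)) = √(h + 2*E))
(H(Y, -1) + 4)*(-2) = (√(1 + 2*(-1)) + 4)*(-2) = (√(1 - 2) + 4)*(-2) = (√(-1) + 4)*(-2) = (I + 4)*(-2) = (4 + I)*(-2) = -8 - 2*I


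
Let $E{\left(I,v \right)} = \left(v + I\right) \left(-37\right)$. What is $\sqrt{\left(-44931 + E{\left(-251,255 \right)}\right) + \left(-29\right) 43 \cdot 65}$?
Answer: $i \sqrt{126134} \approx 355.15 i$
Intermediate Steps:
$E{\left(I,v \right)} = - 37 I - 37 v$ ($E{\left(I,v \right)} = \left(I + v\right) \left(-37\right) = - 37 I - 37 v$)
$\sqrt{\left(-44931 + E{\left(-251,255 \right)}\right) + \left(-29\right) 43 \cdot 65} = \sqrt{\left(-44931 - 148\right) + \left(-29\right) 43 \cdot 65} = \sqrt{\left(-44931 + \left(9287 - 9435\right)\right) - 81055} = \sqrt{\left(-44931 - 148\right) - 81055} = \sqrt{-45079 - 81055} = \sqrt{-126134} = i \sqrt{126134}$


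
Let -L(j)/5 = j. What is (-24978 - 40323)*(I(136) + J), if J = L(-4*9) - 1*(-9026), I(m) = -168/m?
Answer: -10218365781/17 ≈ -6.0108e+8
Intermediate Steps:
L(j) = -5*j
J = 9206 (J = -(-20)*9 - 1*(-9026) = -5*(-36) + 9026 = 180 + 9026 = 9206)
(-24978 - 40323)*(I(136) + J) = (-24978 - 40323)*(-168/136 + 9206) = -65301*(-168*1/136 + 9206) = -65301*(-21/17 + 9206) = -65301*156481/17 = -10218365781/17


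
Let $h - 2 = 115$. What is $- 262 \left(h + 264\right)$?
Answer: $-99822$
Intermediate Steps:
$h = 117$ ($h = 2 + 115 = 117$)
$- 262 \left(h + 264\right) = - 262 \left(117 + 264\right) = \left(-262\right) 381 = -99822$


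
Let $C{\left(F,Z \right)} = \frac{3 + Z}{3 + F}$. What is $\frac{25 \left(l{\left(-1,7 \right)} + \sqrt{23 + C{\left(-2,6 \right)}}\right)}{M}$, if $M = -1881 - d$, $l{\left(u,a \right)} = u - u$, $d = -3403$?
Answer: $\frac{50 \sqrt{2}}{761} \approx 0.092918$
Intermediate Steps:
$C{\left(F,Z \right)} = \frac{3 + Z}{3 + F}$
$l{\left(u,a \right)} = 0$
$M = 1522$ ($M = -1881 - -3403 = -1881 + 3403 = 1522$)
$\frac{25 \left(l{\left(-1,7 \right)} + \sqrt{23 + C{\left(-2,6 \right)}}\right)}{M} = \frac{25 \left(0 + \sqrt{23 + \frac{3 + 6}{3 - 2}}\right)}{1522} = 25 \left(0 + \sqrt{23 + 1^{-1} \cdot 9}\right) \frac{1}{1522} = 25 \left(0 + \sqrt{23 + 1 \cdot 9}\right) \frac{1}{1522} = 25 \left(0 + \sqrt{23 + 9}\right) \frac{1}{1522} = 25 \left(0 + \sqrt{32}\right) \frac{1}{1522} = 25 \left(0 + 4 \sqrt{2}\right) \frac{1}{1522} = 25 \cdot 4 \sqrt{2} \cdot \frac{1}{1522} = 100 \sqrt{2} \cdot \frac{1}{1522} = \frac{50 \sqrt{2}}{761}$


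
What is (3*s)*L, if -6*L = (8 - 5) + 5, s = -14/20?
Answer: 14/5 ≈ 2.8000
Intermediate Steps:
s = -7/10 (s = -14*1/20 = -7/10 ≈ -0.70000)
L = -4/3 (L = -((8 - 5) + 5)/6 = -(3 + 5)/6 = -⅙*8 = -4/3 ≈ -1.3333)
(3*s)*L = (3*(-7/10))*(-4/3) = -21/10*(-4/3) = 14/5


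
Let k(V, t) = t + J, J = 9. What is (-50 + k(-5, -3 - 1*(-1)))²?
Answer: 1849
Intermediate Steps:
k(V, t) = 9 + t (k(V, t) = t + 9 = 9 + t)
(-50 + k(-5, -3 - 1*(-1)))² = (-50 + (9 + (-3 - 1*(-1))))² = (-50 + (9 + (-3 + 1)))² = (-50 + (9 - 2))² = (-50 + 7)² = (-43)² = 1849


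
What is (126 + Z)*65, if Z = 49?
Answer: 11375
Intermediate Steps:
(126 + Z)*65 = (126 + 49)*65 = 175*65 = 11375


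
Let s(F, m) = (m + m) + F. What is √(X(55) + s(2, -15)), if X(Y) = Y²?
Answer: 9*√37 ≈ 54.745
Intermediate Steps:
s(F, m) = F + 2*m (s(F, m) = 2*m + F = F + 2*m)
√(X(55) + s(2, -15)) = √(55² + (2 + 2*(-15))) = √(3025 + (2 - 30)) = √(3025 - 28) = √2997 = 9*√37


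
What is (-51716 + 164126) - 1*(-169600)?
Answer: 282010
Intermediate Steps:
(-51716 + 164126) - 1*(-169600) = 112410 + 169600 = 282010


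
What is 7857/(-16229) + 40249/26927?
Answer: 441635582/436998283 ≈ 1.0106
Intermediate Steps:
7857/(-16229) + 40249/26927 = 7857*(-1/16229) + 40249*(1/26927) = -7857/16229 + 40249/26927 = 441635582/436998283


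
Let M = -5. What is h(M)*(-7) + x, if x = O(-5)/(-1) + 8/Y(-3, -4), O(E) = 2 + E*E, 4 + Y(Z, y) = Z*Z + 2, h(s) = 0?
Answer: -181/7 ≈ -25.857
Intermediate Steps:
Y(Z, y) = -2 + Z² (Y(Z, y) = -4 + (Z*Z + 2) = -4 + (Z² + 2) = -4 + (2 + Z²) = -2 + Z²)
O(E) = 2 + E²
x = -181/7 (x = (2 + (-5)²)/(-1) + 8/(-2 + (-3)²) = (2 + 25)*(-1) + 8/(-2 + 9) = 27*(-1) + 8/7 = -27 + 8*(⅐) = -27 + 8/7 = -181/7 ≈ -25.857)
h(M)*(-7) + x = 0*(-7) - 181/7 = 0 - 181/7 = -181/7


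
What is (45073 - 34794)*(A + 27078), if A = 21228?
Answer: 496537374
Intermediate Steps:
(45073 - 34794)*(A + 27078) = (45073 - 34794)*(21228 + 27078) = 10279*48306 = 496537374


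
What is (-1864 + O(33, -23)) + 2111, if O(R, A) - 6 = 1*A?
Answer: 230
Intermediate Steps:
O(R, A) = 6 + A (O(R, A) = 6 + 1*A = 6 + A)
(-1864 + O(33, -23)) + 2111 = (-1864 + (6 - 23)) + 2111 = (-1864 - 17) + 2111 = -1881 + 2111 = 230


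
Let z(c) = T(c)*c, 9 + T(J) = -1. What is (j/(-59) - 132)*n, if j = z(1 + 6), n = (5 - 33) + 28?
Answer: 0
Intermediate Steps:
n = 0 (n = -28 + 28 = 0)
T(J) = -10 (T(J) = -9 - 1 = -10)
z(c) = -10*c
j = -70 (j = -10*(1 + 6) = -10*7 = -70)
(j/(-59) - 132)*n = (-70/(-59) - 132)*0 = (-70*(-1/59) - 132)*0 = (70/59 - 132)*0 = -7718/59*0 = 0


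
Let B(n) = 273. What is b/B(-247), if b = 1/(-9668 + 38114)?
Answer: 1/7765758 ≈ 1.2877e-7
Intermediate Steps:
b = 1/28446 ≈ 3.5154e-5
b/B(-247) = (1/28446)/273 = (1/28446)*(1/273) = 1/7765758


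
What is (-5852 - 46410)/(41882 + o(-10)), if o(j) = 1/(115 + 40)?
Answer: -8100610/6491711 ≈ -1.2478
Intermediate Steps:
o(j) = 1/155
(-5852 - 46410)/(41882 + o(-10)) = (-5852 - 46410)/(41882 + 1/155) = -52262/6491711/155 = -52262*155/6491711 = -8100610/6491711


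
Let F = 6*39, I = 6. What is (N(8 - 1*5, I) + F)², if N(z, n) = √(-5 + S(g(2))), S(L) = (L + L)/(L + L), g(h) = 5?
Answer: 54752 + 936*I ≈ 54752.0 + 936.0*I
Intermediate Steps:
S(L) = 1 (S(L) = (2*L)/((2*L)) = (2*L)*(1/(2*L)) = 1)
F = 234
N(z, n) = 2*I (N(z, n) = √(-5 + 1) = √(-4) = 2*I)
(N(8 - 1*5, I) + F)² = (2*I + 234)² = (234 + 2*I)²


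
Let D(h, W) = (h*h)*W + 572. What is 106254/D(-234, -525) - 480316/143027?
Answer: -6911259235253/2055750527428 ≈ -3.3619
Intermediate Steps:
D(h, W) = 572 + W*h**2 (D(h, W) = h**2*W + 572 = W*h**2 + 572 = 572 + W*h**2)
106254/D(-234, -525) - 480316/143027 = 106254/(572 - 525*(-234)**2) - 480316/143027 = 106254/(572 - 525*54756) - 480316*1/143027 = 106254/(572 - 28746900) - 480316/143027 = 106254/(-28746328) - 480316/143027 = 106254*(-1/28746328) - 480316/143027 = -53127/14373164 - 480316/143027 = -6911259235253/2055750527428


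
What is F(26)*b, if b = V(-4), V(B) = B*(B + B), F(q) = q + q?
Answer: 1664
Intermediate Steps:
F(q) = 2*q
V(B) = 2*B**2 (V(B) = B*(2*B) = 2*B**2)
b = 32 (b = 2*(-4)**2 = 2*16 = 32)
F(26)*b = (2*26)*32 = 52*32 = 1664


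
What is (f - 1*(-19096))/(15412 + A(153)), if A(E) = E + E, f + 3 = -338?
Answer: 18755/15718 ≈ 1.1932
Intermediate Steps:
f = -341 (f = -3 - 338 = -341)
A(E) = 2*E
(f - 1*(-19096))/(15412 + A(153)) = (-341 - 1*(-19096))/(15412 + 2*153) = (-341 + 19096)/(15412 + 306) = 18755/15718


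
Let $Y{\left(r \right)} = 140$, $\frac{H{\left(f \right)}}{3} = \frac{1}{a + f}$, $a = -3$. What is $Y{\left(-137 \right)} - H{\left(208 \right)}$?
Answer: $\frac{28697}{205} \approx 139.99$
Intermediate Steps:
$H{\left(f \right)} = \frac{3}{-3 + f}$
$Y{\left(-137 \right)} - H{\left(208 \right)} = 140 - \frac{3}{-3 + 208} = 140 - \frac{3}{205} = \frac{28697}{205}$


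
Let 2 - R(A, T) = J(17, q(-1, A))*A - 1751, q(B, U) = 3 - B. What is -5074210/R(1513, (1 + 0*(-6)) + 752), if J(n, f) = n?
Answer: 2537105/11984 ≈ 211.71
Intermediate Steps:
R(A, T) = 1753 - 17*A (R(A, T) = 2 - (17*A - 1751) = 2 - (-1751 + 17*A) = 2 + (1751 - 17*A) = 1753 - 17*A)
-5074210/R(1513, (1 + 0*(-6)) + 752) = -5074210/(1753 - 17*1513) = -5074210/(1753 - 25721) = -5074210/(-23968) = -5074210*(-1/23968) = 2537105/11984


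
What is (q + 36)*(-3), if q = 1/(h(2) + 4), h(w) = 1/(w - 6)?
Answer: -544/5 ≈ -108.80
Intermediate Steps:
h(w) = 1/(-6 + w)
q = 4/15 (q = 1/(1/(-6 + 2) + 4) = 1/(1/(-4) + 4) = 1/(-¼ + 4) = 1/(15/4) = 4/15 ≈ 0.26667)
(q + 36)*(-3) = (4/15 + 36)*(-3) = (544/15)*(-3) = -544/5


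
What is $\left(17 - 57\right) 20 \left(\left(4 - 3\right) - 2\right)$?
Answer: $800$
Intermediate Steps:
$\left(17 - 57\right) 20 \left(\left(4 - 3\right) - 2\right) = - 40 \cdot 20 \left(1 - 2\right) = - 40 \cdot 20 \left(-1\right) = \left(-40\right) \left(-20\right) = 800$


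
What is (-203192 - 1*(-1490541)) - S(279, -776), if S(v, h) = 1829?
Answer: 1285520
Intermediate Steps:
(-203192 - 1*(-1490541)) - S(279, -776) = (-203192 - 1*(-1490541)) - 1*1829 = (-203192 + 1490541) - 1829 = 1287349 - 1829 = 1285520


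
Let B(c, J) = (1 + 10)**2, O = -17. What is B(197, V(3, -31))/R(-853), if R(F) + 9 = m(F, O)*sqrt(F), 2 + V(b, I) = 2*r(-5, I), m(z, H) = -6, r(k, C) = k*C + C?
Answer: -11/311 + 22*I*sqrt(853)/933 ≈ -0.03537 + 0.68868*I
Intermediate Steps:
r(k, C) = C + C*k (r(k, C) = C*k + C = C + C*k)
V(b, I) = -2 - 8*I (V(b, I) = -2 + 2*(I*(1 - 5)) = -2 + 2*(I*(-4)) = -2 + 2*(-4*I) = -2 - 8*I)
B(c, J) = 121 (B(c, J) = 11**2 = 121)
R(F) = -9 - 6*sqrt(F)
B(197, V(3, -31))/R(-853) = 121/(-9 - 6*I*sqrt(853))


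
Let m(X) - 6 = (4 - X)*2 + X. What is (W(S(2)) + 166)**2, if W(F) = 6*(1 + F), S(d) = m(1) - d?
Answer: 56644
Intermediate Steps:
m(X) = 14 - X (m(X) = 6 + ((4 - X)*2 + X) = 6 + ((8 - 2*X) + X) = 6 + (8 - X) = 14 - X)
S(d) = 13 - d (S(d) = (14 - 1*1) - d = (14 - 1) - d = 13 - d)
W(F) = 6 + 6*F
(W(S(2)) + 166)**2 = ((6 + 6*(13 - 1*2)) + 166)**2 = ((6 + 6*(13 - 2)) + 166)**2 = ((6 + 6*11) + 166)**2 = ((6 + 66) + 166)**2 = (72 + 166)**2 = 238**2 = 56644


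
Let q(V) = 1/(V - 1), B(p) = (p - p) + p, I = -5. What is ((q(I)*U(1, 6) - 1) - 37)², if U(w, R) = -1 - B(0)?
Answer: 51529/36 ≈ 1431.4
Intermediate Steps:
B(p) = p (B(p) = 0 + p = p)
U(w, R) = -1 (U(w, R) = -1 - 1*0 = -1 + 0 = -1)
q(V) = 1/(-1 + V)
((q(I)*U(1, 6) - 1) - 37)² = ((-1/(-1 - 5) - 1) - 37)² = ((-1/(-6) - 1) - 37)² = ((-⅙*(-1) - 1) - 37)² = ((⅙ - 1) - 37)² = (-⅚ - 37)² = (-227/6)² = 51529/36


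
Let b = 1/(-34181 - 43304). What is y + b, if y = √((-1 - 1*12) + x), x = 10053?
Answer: -1/77485 + 2*√2510 ≈ 100.20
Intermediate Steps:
b = -1/77485 (b = 1/(-77485) = -1/77485 ≈ -1.2906e-5)
y = 2*√2510 (y = √((-1 - 1*12) + 10053) = √((-1 - 12) + 10053) = √(-13 + 10053) = √10040 = 2*√2510 ≈ 100.20)
y + b = 2*√2510 - 1/77485 = -1/77485 + 2*√2510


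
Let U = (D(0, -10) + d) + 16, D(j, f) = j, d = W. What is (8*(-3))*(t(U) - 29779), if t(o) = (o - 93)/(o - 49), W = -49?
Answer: 29301024/41 ≈ 7.1466e+5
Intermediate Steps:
d = -49
U = -33 (U = (0 - 49) + 16 = -49 + 16 = -33)
t(o) = (-93 + o)/(-49 + o)
(8*(-3))*(t(U) - 29779) = (8*(-3))*((-93 - 33)/(-49 - 33) - 29779) = -24*(-126/(-82) - 29779) = -24*(-1/82*(-126) - 29779) = -24*(63/41 - 29779) = -24*(-1220876/41) = 29301024/41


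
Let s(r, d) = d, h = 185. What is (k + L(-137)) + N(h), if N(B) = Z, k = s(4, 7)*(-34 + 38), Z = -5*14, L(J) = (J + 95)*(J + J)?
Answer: 11466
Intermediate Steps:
L(J) = 2*J*(95 + J) (L(J) = (95 + J)*(2*J) = 2*J*(95 + J))
Z = -70
k = 28 (k = 7*(-34 + 38) = 7*4 = 28)
N(B) = -70
(k + L(-137)) + N(h) = (28 + 2*(-137)*(95 - 137)) - 70 = (28 + 2*(-137)*(-42)) - 70 = (28 + 11508) - 70 = 11536 - 70 = 11466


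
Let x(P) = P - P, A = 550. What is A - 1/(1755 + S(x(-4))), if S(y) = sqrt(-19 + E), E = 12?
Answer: 1694015845/3080032 + I*sqrt(7)/3080032 ≈ 550.0 + 8.59e-7*I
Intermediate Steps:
x(P) = 0
S(y) = I*sqrt(7) (S(y) = sqrt(-19 + 12) = sqrt(-7) = I*sqrt(7))
A - 1/(1755 + S(x(-4))) = 550 - 1/(1755 + I*sqrt(7))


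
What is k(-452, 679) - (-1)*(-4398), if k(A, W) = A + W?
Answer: -4171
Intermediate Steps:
k(-452, 679) - (-1)*(-4398) = (-452 + 679) - (-1)*(-4398) = 227 - 1*4398 = 227 - 4398 = -4171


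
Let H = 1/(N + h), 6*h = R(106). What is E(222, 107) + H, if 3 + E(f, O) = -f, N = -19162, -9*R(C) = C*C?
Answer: -117673227/522992 ≈ -225.00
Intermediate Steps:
R(C) = -C²/9 (R(C) = -C*C/9 = -C²/9)
h = -5618/27 (h = (-⅑*106²)/6 = (-⅑*11236)/6 = (⅙)*(-11236/9) = -5618/27 ≈ -208.07)
E(f, O) = -3 - f
H = -27/522992 (H = 1/(-19162 - 5618/27) = 1/(-522992/27) = -27/522992 ≈ -5.1626e-5)
E(222, 107) + H = (-3 - 1*222) - 27/522992 = (-3 - 222) - 27/522992 = -225 - 27/522992 = -117673227/522992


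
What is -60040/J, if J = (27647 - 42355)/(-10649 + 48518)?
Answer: 568413690/3677 ≈ 1.5459e+5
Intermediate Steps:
J = -14708/37869 ≈ -0.38839
-60040/J = -60040/(-14708/37869) = -60040*(-37869/14708) = 568413690/3677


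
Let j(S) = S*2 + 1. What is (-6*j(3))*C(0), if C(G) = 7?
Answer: -294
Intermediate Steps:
j(S) = 1 + 2*S (j(S) = 2*S + 1 = 1 + 2*S)
(-6*j(3))*C(0) = -6*(1 + 2*3)*7 = -6*(1 + 6)*7 = -6*7*7 = -42*7 = -294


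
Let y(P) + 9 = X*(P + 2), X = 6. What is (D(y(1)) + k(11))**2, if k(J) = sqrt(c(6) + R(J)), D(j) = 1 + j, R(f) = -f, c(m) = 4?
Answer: (10 + I*sqrt(7))**2 ≈ 93.0 + 52.915*I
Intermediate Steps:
y(P) = 3 + 6*P (y(P) = -9 + 6*(P + 2) = -9 + 6*(2 + P) = -9 + (12 + 6*P) = 3 + 6*P)
k(J) = sqrt(4 - J)
(D(y(1)) + k(11))**2 = ((1 + (3 + 6*1)) + sqrt(4 - 1*11))**2 = ((1 + (3 + 6)) + sqrt(4 - 11))**2 = ((1 + 9) + sqrt(-7))**2 = (10 + I*sqrt(7))**2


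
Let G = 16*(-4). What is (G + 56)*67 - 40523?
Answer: -41059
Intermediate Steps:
G = -64
(G + 56)*67 - 40523 = (-64 + 56)*67 - 40523 = -8*67 - 40523 = -536 - 40523 = -41059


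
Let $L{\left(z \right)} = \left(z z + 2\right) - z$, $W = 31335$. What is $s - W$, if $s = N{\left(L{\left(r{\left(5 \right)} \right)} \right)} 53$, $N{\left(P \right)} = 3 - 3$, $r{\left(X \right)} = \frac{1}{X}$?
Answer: $-31335$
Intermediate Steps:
$L{\left(z \right)} = 2 + z^{2} - z$ ($L{\left(z \right)} = \left(z^{2} + 2\right) - z = \left(2 + z^{2}\right) - z = 2 + z^{2} - z$)
$N{\left(P \right)} = 0$ ($N{\left(P \right)} = 3 - 3 = 0$)
$s = 0$ ($s = 0 \cdot 53 = 0$)
$s - W = 0 - 31335 = -31335$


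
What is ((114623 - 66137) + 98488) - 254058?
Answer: -107084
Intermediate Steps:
((114623 - 66137) + 98488) - 254058 = (48486 + 98488) - 254058 = 146974 - 254058 = -107084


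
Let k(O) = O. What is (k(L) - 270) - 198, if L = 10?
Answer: -458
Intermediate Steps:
(k(L) - 270) - 198 = (10 - 270) - 198 = -260 - 198 = -458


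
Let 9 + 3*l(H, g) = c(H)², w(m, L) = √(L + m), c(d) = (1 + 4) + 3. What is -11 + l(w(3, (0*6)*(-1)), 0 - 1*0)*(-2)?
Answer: -143/3 ≈ -47.667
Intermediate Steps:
c(d) = 8 (c(d) = 5 + 3 = 8)
l(H, g) = 55/3 (l(H, g) = -3 + (⅓)*8² = -3 + (⅓)*64 = -3 + 64/3 = 55/3)
-11 + l(w(3, (0*6)*(-1)), 0 - 1*0)*(-2) = -11 + (55/3)*(-2) = -11 - 110/3 = -143/3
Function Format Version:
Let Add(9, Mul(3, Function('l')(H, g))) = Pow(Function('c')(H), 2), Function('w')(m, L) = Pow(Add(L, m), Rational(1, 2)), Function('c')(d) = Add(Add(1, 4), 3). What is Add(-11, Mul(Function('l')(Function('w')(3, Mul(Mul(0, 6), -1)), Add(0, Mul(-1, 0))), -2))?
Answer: Rational(-143, 3) ≈ -47.667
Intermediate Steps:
Function('c')(d) = 8 (Function('c')(d) = Add(5, 3) = 8)
Function('l')(H, g) = Rational(55, 3) (Function('l')(H, g) = Add(-3, Mul(Rational(1, 3), Pow(8, 2))) = Add(-3, Mul(Rational(1, 3), 64)) = Add(-3, Rational(64, 3)) = Rational(55, 3))
Add(-11, Mul(Function('l')(Function('w')(3, Mul(Mul(0, 6), -1)), Add(0, Mul(-1, 0))), -2)) = Add(-11, Mul(Rational(55, 3), -2)) = Add(-11, Rational(-110, 3)) = Rational(-143, 3)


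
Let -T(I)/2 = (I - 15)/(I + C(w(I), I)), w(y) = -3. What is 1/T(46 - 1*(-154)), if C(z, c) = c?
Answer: -40/37 ≈ -1.0811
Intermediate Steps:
T(I) = -(-15 + I)/I (T(I) = -2*(I - 15)/(I + I) = -2*(-15 + I)/(2*I) = -2*(-15 + I)*1/(2*I) = -(-15 + I)/I)
1/T(46 - 1*(-154)) = 1/((15 - (46 - 1*(-154)))/(46 - 1*(-154))) = 1/((15 - (46 + 154))/(46 + 154)) = 1/((15 - 1*200)/200) = 1/((15 - 200)/200) = 1/((1/200)*(-185)) = 1/(-37/40) = -40/37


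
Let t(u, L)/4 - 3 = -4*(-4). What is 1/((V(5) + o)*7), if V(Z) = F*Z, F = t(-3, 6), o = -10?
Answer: 1/2590 ≈ 0.00038610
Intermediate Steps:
t(u, L) = 76 (t(u, L) = 12 + 4*(-4*(-4)) = 12 + 4*16 = 12 + 64 = 76)
F = 76
V(Z) = 76*Z
1/((V(5) + o)*7) = 1/((76*5 - 10)*7) = 1/((380 - 10)*7) = 1/(370*7) = 1/2590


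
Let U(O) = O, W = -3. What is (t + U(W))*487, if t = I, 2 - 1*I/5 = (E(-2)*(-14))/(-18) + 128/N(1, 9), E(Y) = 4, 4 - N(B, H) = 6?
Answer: 1365061/9 ≈ 1.5167e+5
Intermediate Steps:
N(B, H) = -2 (N(B, H) = 4 - 1*6 = 4 - 6 = -2)
I = 2830/9 (I = 10 - 5*((4*(-14))/(-18) + 128/(-2)) = 10 - 5*(-56*(-1/18) + 128*(-1/2)) = 10 - 5*(28/9 - 64) = 10 - 5*(-548/9) = 10 + 2740/9 = 2830/9 ≈ 314.44)
t = 2830/9 ≈ 314.44
(t + U(W))*487 = (2830/9 - 3)*487 = (2803/9)*487 = 1365061/9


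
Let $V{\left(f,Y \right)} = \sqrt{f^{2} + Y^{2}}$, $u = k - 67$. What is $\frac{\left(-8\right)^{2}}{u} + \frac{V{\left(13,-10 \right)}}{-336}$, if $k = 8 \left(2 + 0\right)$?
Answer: $- \frac{64}{51} - \frac{\sqrt{269}}{336} \approx -1.3037$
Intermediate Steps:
$k = 16$ ($k = 8 \cdot 2 = 16$)
$u = -51$ ($u = 16 - 67 = -51$)
$V{\left(f,Y \right)} = \sqrt{Y^{2} + f^{2}}$
$\frac{\left(-8\right)^{2}}{u} + \frac{V{\left(13,-10 \right)}}{-336} = \frac{\left(-8\right)^{2}}{-51} + \frac{\sqrt{\left(-10\right)^{2} + 13^{2}}}{-336} = 64 \left(- \frac{1}{51}\right) + \sqrt{100 + 169} \left(- \frac{1}{336}\right) = - \frac{64}{51} + \sqrt{269} \left(- \frac{1}{336}\right) = - \frac{64}{51} - \frac{\sqrt{269}}{336}$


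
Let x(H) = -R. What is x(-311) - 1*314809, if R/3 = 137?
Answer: -315220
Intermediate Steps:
R = 411 (R = 3*137 = 411)
x(H) = -411 (x(H) = -1*411 = -411)
x(-311) - 1*314809 = -411 - 1*314809 = -411 - 314809 = -315220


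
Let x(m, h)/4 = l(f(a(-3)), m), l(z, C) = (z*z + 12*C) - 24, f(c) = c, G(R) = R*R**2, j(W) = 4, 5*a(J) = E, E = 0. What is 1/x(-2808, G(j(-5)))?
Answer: -1/134880 ≈ -7.4140e-6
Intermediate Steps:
a(J) = 0 (a(J) = (1/5)*0 = 0)
G(R) = R**3
l(z, C) = -24 + z**2 + 12*C (l(z, C) = (z**2 + 12*C) - 24 = -24 + z**2 + 12*C)
x(m, h) = -96 + 48*m (x(m, h) = 4*(-24 + 0**2 + 12*m) = 4*(-24 + 0 + 12*m) = 4*(-24 + 12*m) = -96 + 48*m)
1/x(-2808, G(j(-5))) = 1/(-96 + 48*(-2808)) = 1/(-96 - 134784) = 1/(-134880) = -1/134880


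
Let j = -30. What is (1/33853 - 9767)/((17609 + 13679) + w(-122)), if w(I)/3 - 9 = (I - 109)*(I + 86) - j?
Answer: -330642250/1907718109 ≈ -0.17332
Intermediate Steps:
w(I) = 117 + 3*(-109 + I)*(86 + I) (w(I) = 27 + 3*((I - 109)*(I + 86) - 1*(-30)) = 27 + 3*((-109 + I)*(86 + I) + 30) = 27 + 3*(30 + (-109 + I)*(86 + I)) = 27 + (90 + 3*(-109 + I)*(86 + I)) = 117 + 3*(-109 + I)*(86 + I))
(1/33853 - 9767)/((17609 + 13679) + w(-122)) = (1/33853 - 9767)/((17609 + 13679) + (-28005 - 69*(-122) + 3*(-122)**2)) = (1/33853 - 9767)/(31288 + (-28005 + 8418 + 3*14884)) = -330642250/(33853*(31288 + (-28005 + 8418 + 44652))) = -330642250/(33853*(31288 + 25065)) = -330642250/33853/56353 = -330642250/33853*1/56353 = -330642250/1907718109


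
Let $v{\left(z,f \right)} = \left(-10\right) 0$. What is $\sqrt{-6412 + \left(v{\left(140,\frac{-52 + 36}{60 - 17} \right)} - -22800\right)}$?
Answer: $2 \sqrt{4097} \approx 128.02$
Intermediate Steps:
$v{\left(z,f \right)} = 0$
$\sqrt{-6412 + \left(v{\left(140,\frac{-52 + 36}{60 - 17} \right)} - -22800\right)} = \sqrt{-6412 + \left(0 - -22800\right)} = \sqrt{-6412 + \left(0 + 22800\right)} = \sqrt{-6412 + 22800} = \sqrt{16388} = 2 \sqrt{4097}$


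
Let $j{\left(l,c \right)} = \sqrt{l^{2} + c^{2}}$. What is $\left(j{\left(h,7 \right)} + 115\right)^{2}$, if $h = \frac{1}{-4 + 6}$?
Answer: $\frac{\left(230 + \sqrt{197}\right)^{2}}{4} \approx 14888.0$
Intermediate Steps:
$h = \frac{1}{2} \approx 0.5$
$j{\left(l,c \right)} = \sqrt{c^{2} + l^{2}}$
$\left(j{\left(h,7 \right)} + 115\right)^{2} = \left(\sqrt{7^{2} + \left(\frac{1}{2}\right)^{2}} + 115\right)^{2} = \left(\sqrt{49 + \frac{1}{4}} + 115\right)^{2} = \left(\sqrt{\frac{197}{4}} + 115\right)^{2} = \left(\frac{\sqrt{197}}{2} + 115\right)^{2} = \left(115 + \frac{\sqrt{197}}{2}\right)^{2}$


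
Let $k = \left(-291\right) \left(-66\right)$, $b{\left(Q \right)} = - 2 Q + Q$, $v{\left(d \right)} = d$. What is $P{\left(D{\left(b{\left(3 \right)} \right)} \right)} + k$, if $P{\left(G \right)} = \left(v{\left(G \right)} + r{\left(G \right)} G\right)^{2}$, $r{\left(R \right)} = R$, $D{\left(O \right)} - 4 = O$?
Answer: $19210$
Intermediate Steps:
$b{\left(Q \right)} = - Q$
$D{\left(O \right)} = 4 + O$
$k = 19206$
$P{\left(G \right)} = \left(G + G^{2}\right)^{2}$ ($P{\left(G \right)} = \left(G + G G\right)^{2} = \left(G + G^{2}\right)^{2}$)
$P{\left(D{\left(b{\left(3 \right)} \right)} \right)} + k = \left(4 - 3\right)^{2} \left(1 + \left(4 - 3\right)\right)^{2} + 19206 = 1^{2} \left(1 + 1\right)^{2} + 19206 = 1 \cdot 2^{2} + 19206 = 1 \cdot 4 + 19206 = 4 + 19206 = 19210$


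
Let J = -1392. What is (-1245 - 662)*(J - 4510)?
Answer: 11255114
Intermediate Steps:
(-1245 - 662)*(J - 4510) = (-1245 - 662)*(-1392 - 4510) = -1907*(-5902) = 11255114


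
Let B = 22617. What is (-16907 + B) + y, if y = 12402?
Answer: 18112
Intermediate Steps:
(-16907 + B) + y = (-16907 + 22617) + 12402 = 5710 + 12402 = 18112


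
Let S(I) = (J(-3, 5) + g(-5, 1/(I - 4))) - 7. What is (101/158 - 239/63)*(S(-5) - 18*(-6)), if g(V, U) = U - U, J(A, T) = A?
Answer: -219793/711 ≈ -309.13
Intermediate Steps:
g(V, U) = 0
S(I) = -10 (S(I) = (-3 + 0) - 7 = -3 - 7 = -10)
(101/158 - 239/63)*(S(-5) - 18*(-6)) = (101/158 - 239/63)*(-10 - 18*(-6)) = (101*(1/158) - 239*1/63)*(-10 + 108) = (101/158 - 239/63)*98 = -31399/9954*98 = -219793/711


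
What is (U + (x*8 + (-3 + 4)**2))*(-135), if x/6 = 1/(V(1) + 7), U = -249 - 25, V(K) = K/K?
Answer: 36045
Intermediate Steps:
V(K) = 1
U = -274
x = 3/4 (x = 6/(1 + 7) = 6/8 = 6*(1/8) = 3/4 ≈ 0.75000)
(U + (x*8 + (-3 + 4)**2))*(-135) = (-274 + ((3/4)*8 + (-3 + 4)**2))*(-135) = (-274 + (6 + 1**2))*(-135) = (-274 + (6 + 1))*(-135) = (-274 + 7)*(-135) = -267*(-135) = 36045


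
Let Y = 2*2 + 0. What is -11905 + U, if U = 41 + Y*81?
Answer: -11540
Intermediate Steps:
Y = 4 (Y = 4 + 0 = 4)
U = 365 (U = 41 + 4*81 = 41 + 324 = 365)
-11905 + U = -11905 + 365 = -11540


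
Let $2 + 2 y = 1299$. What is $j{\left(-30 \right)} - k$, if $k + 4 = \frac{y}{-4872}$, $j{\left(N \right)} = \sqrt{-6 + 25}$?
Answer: $\frac{40273}{9744} + \sqrt{19} \approx 8.492$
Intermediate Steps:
$j{\left(N \right)} = \sqrt{19}$
$y = \frac{1297}{2}$ ($y = -1 + \frac{1}{2} \cdot 1299 = -1 + \frac{1299}{2} = \frac{1297}{2} \approx 648.5$)
$k = - \frac{40273}{9744}$ ($k = -4 + \frac{1297}{2 \left(-4872\right)} = -4 + \frac{1297}{2} \left(- \frac{1}{4872}\right) = -4 - \frac{1297}{9744} = - \frac{40273}{9744} \approx -4.1331$)
$j{\left(-30 \right)} - k = \sqrt{19} - - \frac{40273}{9744} = \sqrt{19} + \frac{40273}{9744} = \frac{40273}{9744} + \sqrt{19}$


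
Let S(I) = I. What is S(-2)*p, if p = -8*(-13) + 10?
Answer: -228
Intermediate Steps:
p = 114 (p = 104 + 10 = 114)
S(-2)*p = -2*114 = -228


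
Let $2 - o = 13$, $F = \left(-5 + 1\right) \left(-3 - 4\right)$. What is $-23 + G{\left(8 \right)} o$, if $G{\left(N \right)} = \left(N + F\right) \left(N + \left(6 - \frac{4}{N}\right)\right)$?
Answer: $-5369$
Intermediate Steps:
$F = 28$ ($F = \left(-4\right) \left(-7\right) = 28$)
$o = -11$ ($o = 2 - 13 = -11$)
$G{\left(N \right)} = \left(28 + N\right) \left(6 + N - \frac{4}{N}\right)$ ($G{\left(N \right)} = \left(N + 28\right) \left(N + \left(6 - \frac{4}{N}\right)\right) = \left(28 + N\right) \left(N + \left(6 - \frac{4}{N}\right)\right) = \left(28 + N\right) \left(6 + N - \frac{4}{N}\right)$)
$-23 + G{\left(8 \right)} o = -23 + \left(164 + 8^{2} - \frac{112}{8} + 34 \cdot 8\right) \left(-11\right) = -23 + \left(164 + 64 - 14 + 272\right) \left(-11\right) = -23 + 486 \left(-11\right) = -23 - 5346 = -5369$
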